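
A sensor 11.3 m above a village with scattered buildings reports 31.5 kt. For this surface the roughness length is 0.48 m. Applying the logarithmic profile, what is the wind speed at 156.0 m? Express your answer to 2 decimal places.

Log law: V(z) ∝ ln(z/z₀), so V₂/V₁ = ln(z₂/z₀) / ln(z₁/z₀).
ln(156.0/0.48) = 5.7838, ln(11.3/0.48) = 3.1588
V₂ = 31.5 × 5.7838/3.1588 = 31.5 × 1.8310 = 57.6776 kt

57.68 kt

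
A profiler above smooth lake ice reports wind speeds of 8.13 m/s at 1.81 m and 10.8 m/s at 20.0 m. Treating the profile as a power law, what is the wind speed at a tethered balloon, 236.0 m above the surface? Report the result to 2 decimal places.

First find α: α = ln(V₂/V₁)/ln(z₂/z₁) = ln(10.8/8.13)/ln(20.0/1.81) = 0.28399/2.40241 = 0.1182
Extrapolate from 20.0 m to 236.0 m: V₃ = 10.8 × (236.0/20.0)^0.1182 = 10.8 × 1.3388 = 14.4587 m/s

14.46 m/s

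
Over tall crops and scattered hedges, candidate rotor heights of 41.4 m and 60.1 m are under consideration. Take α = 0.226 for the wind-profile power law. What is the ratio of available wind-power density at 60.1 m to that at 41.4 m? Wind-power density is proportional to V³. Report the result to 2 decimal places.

Speed ratio: V_B/V_A = (z_B/z_A)^α = (60.1/41.4)^0.226 = (1.4517)^0.226 = 1.08789
Power-density ratio: P_B/P_A = (V_B/V_A)³ = (1.08789)³ = 1.28751

1.29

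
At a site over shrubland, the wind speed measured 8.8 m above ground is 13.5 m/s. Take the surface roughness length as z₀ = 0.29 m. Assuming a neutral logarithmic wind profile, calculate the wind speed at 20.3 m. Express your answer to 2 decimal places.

Log law: V(z) ∝ ln(z/z₀), so V₂/V₁ = ln(z₂/z₀) / ln(z₁/z₀).
ln(20.3/0.29) = 4.2485, ln(8.8/0.29) = 3.4126
V₂ = 13.5 × 4.2485/3.4126 = 13.5 × 1.2449 = 16.8066 m/s

16.81 m/s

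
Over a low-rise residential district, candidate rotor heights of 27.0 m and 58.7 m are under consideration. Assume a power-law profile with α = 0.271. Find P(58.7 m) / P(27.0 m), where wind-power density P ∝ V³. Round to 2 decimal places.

Speed ratio: V_B/V_A = (z_B/z_A)^α = (58.7/27.0)^0.271 = (2.1741)^0.271 = 1.23424
Power-density ratio: P_B/P_A = (V_B/V_A)³ = (1.23424)³ = 1.88020

1.88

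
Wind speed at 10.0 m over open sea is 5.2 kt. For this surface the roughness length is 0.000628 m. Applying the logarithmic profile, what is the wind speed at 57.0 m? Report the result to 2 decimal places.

Log law: V(z) ∝ ln(z/z₀), so V₂/V₁ = ln(z₂/z₀) / ln(z₁/z₀).
ln(57.0/0.000628) = 11.4160, ln(10.0/0.000628) = 9.6756
V₂ = 5.2 × 11.4160/9.6756 = 5.2 × 1.1799 = 6.1354 kt

6.14 kt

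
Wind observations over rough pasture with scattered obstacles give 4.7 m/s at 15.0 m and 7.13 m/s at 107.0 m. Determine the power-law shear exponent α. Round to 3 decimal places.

α ≈ 0.212

Power law: V₂/V₁ = (z₂/z₁)^α ⇒ α = ln(V₂/V₁) / ln(z₂/z₁)
α = ln(7.13/4.7) / ln(107.0/15.0) = ln(1.5170) / ln(7.1333)
  = 0.41675 / 1.96478 = 0.21211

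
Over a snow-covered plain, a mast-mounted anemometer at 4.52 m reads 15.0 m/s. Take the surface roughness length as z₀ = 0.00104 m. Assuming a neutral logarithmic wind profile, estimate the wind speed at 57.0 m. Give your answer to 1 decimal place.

Log law: V(z) ∝ ln(z/z₀), so V₂/V₁ = ln(z₂/z₀) / ln(z₁/z₀).
ln(57.0/0.00104) = 10.9116, ln(4.52/0.00104) = 8.3770
V₂ = 15.0 × 10.9116/8.3770 = 15.0 × 1.3026 = 19.5384 m/s

19.5 m/s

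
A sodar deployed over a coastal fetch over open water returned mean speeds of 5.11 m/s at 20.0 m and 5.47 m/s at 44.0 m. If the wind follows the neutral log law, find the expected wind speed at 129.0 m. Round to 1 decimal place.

Log law: V ∝ ln(z/z₀). From the pair, with r = V₁/V₂ = 0.93419,
ln z₀ = (ln z₁ − r·ln z₂)/(1 − r) = (2.9957 − 0.93419×3.7842)/0.06581 = -8.1960 → z₀ = 0.0002758 m
V₃ = V₁ · ln(z₃/z₀)/ln(z₁/z₀) = 5.11 × 13.0558/11.1917 = 5.9611 m/s

6.0 m/s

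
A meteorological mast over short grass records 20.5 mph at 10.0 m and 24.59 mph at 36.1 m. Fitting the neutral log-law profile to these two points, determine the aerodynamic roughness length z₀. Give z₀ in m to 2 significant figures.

z₀ ≈ 0.016 m

Log law: V(z) ∝ ln(z/z₀). With r = V₁/V₂ = 20.5/24.59 = 0.83367,
r · ln(z₂/z₀) = ln(z₁/z₀) ⇒ ln z₀ = (ln z₁ − r·ln z₂)/(1 − r)
ln z₀ = (2.30259 − 0.83367×3.58629) / 0.16633 = -4.1316
z₀ = exp(-4.1316) = 0.01606 m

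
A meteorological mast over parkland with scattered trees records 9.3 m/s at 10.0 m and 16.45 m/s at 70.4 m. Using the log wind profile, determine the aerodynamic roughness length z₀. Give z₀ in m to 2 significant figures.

Log law: V(z) ∝ ln(z/z₀). With r = V₁/V₂ = 9.3/16.45 = 0.56535,
r · ln(z₂/z₀) = ln(z₁/z₀) ⇒ ln z₀ = (ln z₁ − r·ln z₂)/(1 − r)
ln z₀ = (2.30259 − 0.56535×4.25419) / 0.43465 = -0.2359
z₀ = exp(-0.2359) = 0.7899 m

z₀ ≈ 0.79 m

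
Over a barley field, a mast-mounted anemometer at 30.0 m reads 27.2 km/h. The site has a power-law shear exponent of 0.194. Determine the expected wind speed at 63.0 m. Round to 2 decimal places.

Power-law profile: V₂ = V₁ · (z₂/z₁)^α
V₂ = 27.2 × (63.0/30.0)^0.194 = 27.2 × (2.1000)^0.194
    = 27.2 × 1.1548 = 31.4108 km/h

31.41 km/h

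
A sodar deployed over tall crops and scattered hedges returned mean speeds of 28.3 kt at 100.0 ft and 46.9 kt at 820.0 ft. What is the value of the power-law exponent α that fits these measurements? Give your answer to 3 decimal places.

Power law: V₂/V₁ = (z₂/z₁)^α ⇒ α = ln(V₂/V₁) / ln(z₂/z₁)
α = ln(46.9/28.3) / ln(820.0/100.0) = ln(1.6572) / ln(8.2000)
  = 0.50516 / 2.10413 = 0.24008

α ≈ 0.240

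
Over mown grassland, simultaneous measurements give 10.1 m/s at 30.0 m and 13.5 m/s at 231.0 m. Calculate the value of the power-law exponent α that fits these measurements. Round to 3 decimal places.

Power law: V₂/V₁ = (z₂/z₁)^α ⇒ α = ln(V₂/V₁) / ln(z₂/z₁)
α = ln(13.5/10.1) / ln(231.0/30.0) = ln(1.3366) / ln(7.7000)
  = 0.29015 / 2.04122 = 0.14215

α ≈ 0.142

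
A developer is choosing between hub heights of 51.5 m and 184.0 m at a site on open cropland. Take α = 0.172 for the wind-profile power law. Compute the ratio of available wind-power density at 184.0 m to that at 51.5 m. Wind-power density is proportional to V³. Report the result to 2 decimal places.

Speed ratio: V_B/V_A = (z_B/z_A)^α = (184.0/51.5)^0.172 = (3.5728)^0.172 = 1.24485
Power-density ratio: P_B/P_A = (V_B/V_A)³ = (1.24485)³ = 1.92909

1.93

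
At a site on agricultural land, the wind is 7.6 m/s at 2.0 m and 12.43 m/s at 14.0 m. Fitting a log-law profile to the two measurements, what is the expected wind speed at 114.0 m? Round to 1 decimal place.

17.6 m/s

Log law: V ∝ ln(z/z₀). From the pair, with r = V₁/V₂ = 0.61142,
ln z₀ = (ln z₁ − r·ln z₂)/(1 − r) = (0.6931 − 0.61142×2.6391)/0.38858 = -2.3687 → z₀ = 0.09360 m
V₃ = V₁ · ln(z₃/z₀)/ln(z₁/z₀) = 7.6 × 7.1049/3.0619 = 17.6354 m/s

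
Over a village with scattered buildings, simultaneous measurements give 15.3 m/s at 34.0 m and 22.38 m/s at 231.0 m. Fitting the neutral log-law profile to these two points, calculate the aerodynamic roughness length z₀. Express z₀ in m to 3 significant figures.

z₀ ≈ 0.541 m

Log law: V(z) ∝ ln(z/z₀). With r = V₁/V₂ = 15.3/22.38 = 0.68365,
r · ln(z₂/z₀) = ln(z₁/z₀) ⇒ ln z₀ = (ln z₁ − r·ln z₂)/(1 − r)
ln z₀ = (3.52636 − 0.68365×5.44242) / 0.31635 = -0.6143
z₀ = exp(-0.6143) = 0.5410 m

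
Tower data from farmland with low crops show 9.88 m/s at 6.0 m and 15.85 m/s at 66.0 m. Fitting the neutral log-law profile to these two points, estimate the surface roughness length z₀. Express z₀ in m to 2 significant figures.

z₀ ≈ 0.11 m

Log law: V(z) ∝ ln(z/z₀). With r = V₁/V₂ = 9.88/15.85 = 0.62334,
r · ln(z₂/z₀) = ln(z₁/z₀) ⇒ ln z₀ = (ln z₁ − r·ln z₂)/(1 − r)
ln z₀ = (1.79176 − 0.62334×4.18965) / 0.37666 = -2.1766
z₀ = exp(-2.1766) = 0.1134 m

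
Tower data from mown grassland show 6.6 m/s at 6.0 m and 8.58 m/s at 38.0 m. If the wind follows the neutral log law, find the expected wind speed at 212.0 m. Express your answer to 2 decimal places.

Log law: V ∝ ln(z/z₀). From the pair, with r = V₁/V₂ = 0.76923,
ln z₀ = (ln z₁ − r·ln z₂)/(1 − r) = (1.7918 − 0.76923×3.6376)/0.23077 = -4.3610 → z₀ = 0.01277 m
V₃ = V₁ · ln(z₃/z₀)/ln(z₁/z₀) = 6.6 × 9.7176/6.1528 = 10.4240 m/s

10.42 m/s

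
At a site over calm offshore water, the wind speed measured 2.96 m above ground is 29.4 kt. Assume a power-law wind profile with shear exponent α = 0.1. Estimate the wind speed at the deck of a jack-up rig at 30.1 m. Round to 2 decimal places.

Power-law profile: V₂ = V₁ · (z₂/z₁)^α
V₂ = 29.4 × (30.1/2.96)^0.1 = 29.4 × (10.1689)^0.1
    = 29.4 × 1.2610 = 37.0745 kt

37.07 kt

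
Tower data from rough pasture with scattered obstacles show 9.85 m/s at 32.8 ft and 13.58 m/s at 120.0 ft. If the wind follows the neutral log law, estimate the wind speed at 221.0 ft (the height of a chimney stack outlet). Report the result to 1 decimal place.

15.3 m/s

Log law: V ∝ ln(z/z₀). From the pair, with r = V₁/V₂ = 0.72533,
ln z₀ = (ln z₁ − r·ln z₂)/(1 − r) = (3.4904 − 0.72533×4.7875)/0.27467 = 0.0652 → z₀ = 1.067 ft
V₃ = V₁ · ln(z₃/z₀)/ln(z₁/z₀) = 9.85 × 5.3330/3.4252 = 15.3361 m/s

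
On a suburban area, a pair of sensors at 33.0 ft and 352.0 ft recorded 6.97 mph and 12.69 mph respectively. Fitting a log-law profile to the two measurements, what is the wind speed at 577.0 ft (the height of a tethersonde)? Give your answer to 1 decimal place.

Log law: V ∝ ln(z/z₀). From the pair, with r = V₁/V₂ = 0.54925,
ln z₀ = (ln z₁ − r·ln z₂)/(1 − r) = (3.4965 − 0.54925×5.8636)/0.45075 = 0.6121 → z₀ = 1.844 ft
V₃ = V₁ · ln(z₃/z₀)/ln(z₁/z₀) = 6.97 × 5.7457/2.8844 = 13.8842 mph

13.9 mph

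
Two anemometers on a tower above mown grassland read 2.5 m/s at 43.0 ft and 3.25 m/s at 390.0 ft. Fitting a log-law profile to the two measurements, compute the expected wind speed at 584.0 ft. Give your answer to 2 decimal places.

3.39 m/s

Log law: V ∝ ln(z/z₀). From the pair, with r = V₁/V₂ = 0.76923,
ln z₀ = (ln z₁ − r·ln z₂)/(1 − r) = (3.7612 − 0.76923×5.9661)/0.23077 = -3.5886 → z₀ = 0.02764 ft
V₃ = V₁ · ln(z₃/z₀)/ln(z₁/z₀) = 2.5 × 9.9585/7.3498 = 3.3873 m/s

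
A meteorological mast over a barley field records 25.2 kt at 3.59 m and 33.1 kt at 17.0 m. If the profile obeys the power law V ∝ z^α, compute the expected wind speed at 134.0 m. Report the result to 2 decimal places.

47.54 kt

First find α: α = ln(V₂/V₁)/ln(z₂/z₁) = ln(33.1/25.2)/ln(17.0/3.59) = 0.27269/1.55506 = 0.1754
Extrapolate from 17.0 m to 134.0 m: V₃ = 33.1 × (134.0/17.0)^0.1754 = 33.1 × 1.4363 = 47.5403 kt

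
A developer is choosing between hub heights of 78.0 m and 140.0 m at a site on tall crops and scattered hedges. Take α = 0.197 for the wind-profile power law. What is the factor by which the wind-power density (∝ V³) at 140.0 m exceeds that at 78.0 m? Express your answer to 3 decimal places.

1.413

Speed ratio: V_B/V_A = (z_B/z_A)^α = (140.0/78.0)^0.197 = (1.7949)^0.197 = 1.12213
Power-density ratio: P_B/P_A = (V_B/V_A)³ = (1.12213)³ = 1.41297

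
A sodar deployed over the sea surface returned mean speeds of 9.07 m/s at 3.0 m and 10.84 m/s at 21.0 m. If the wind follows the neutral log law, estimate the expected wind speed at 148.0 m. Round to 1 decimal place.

12.6 m/s

Log law: V ∝ ln(z/z₀). From the pair, with r = V₁/V₂ = 0.83672,
ln z₀ = (ln z₁ − r·ln z₂)/(1 − r) = (1.0986 − 0.83672×3.0445)/0.16328 = -8.8728 → z₀ = 0.0001401 m
V₃ = V₁ · ln(z₃/z₀)/ln(z₁/z₀) = 9.07 × 13.8700/9.9714 = 12.6162 m/s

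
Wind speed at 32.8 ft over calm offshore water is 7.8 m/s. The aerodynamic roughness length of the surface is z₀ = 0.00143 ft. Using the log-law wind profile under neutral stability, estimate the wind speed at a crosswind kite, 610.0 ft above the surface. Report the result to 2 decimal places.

Log law: V(z) ∝ ln(z/z₀), so V₂/V₁ = ln(z₂/z₀) / ln(z₁/z₀).
ln(610.0/0.00143) = 12.9635, ln(32.8/0.00143) = 10.0405
V₂ = 7.8 × 12.9635/10.0405 = 7.8 × 1.2911 = 10.0708 m/s

10.07 m/s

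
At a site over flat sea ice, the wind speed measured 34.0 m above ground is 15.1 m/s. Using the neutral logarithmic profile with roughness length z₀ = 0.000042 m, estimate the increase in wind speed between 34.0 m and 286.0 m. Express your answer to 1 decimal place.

Log law: V₂ = V₁ · ln(z₂/z₀)/ln(z₁/z₀) = 15.1 × 15.7338/13.6042 = 17.4638 m/s
ΔV = 17.4638 − 15.1 = 2.3638 m/s

2.4 m/s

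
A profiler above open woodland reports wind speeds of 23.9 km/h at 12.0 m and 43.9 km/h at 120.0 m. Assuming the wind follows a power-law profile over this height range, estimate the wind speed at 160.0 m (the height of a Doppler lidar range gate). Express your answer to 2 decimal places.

First find α: α = ln(V₂/V₁)/ln(z₂/z₁) = ln(43.9/23.9)/ln(120.0/12.0) = 0.60804/2.30259 = 0.2641
Extrapolate from 120.0 m to 160.0 m: V₃ = 43.9 × (160.0/120.0)^0.2641 = 43.9 × 1.0789 = 47.3649 km/h

47.36 km/h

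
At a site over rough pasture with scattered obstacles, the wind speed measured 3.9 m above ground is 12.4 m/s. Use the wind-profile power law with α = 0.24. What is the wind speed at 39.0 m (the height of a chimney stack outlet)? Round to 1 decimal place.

Power-law profile: V₂ = V₁ · (z₂/z₁)^α
V₂ = 12.4 × (39.0/3.9)^0.24 = 12.4 × (10.0000)^0.24
    = 12.4 × 1.7378 = 21.5487 m/s

21.5 m/s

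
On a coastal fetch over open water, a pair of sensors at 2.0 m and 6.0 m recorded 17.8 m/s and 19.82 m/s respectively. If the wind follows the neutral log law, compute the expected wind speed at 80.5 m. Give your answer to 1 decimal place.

Log law: V ∝ ln(z/z₀). From the pair, with r = V₁/V₂ = 0.89808,
ln z₀ = (ln z₁ − r·ln z₂)/(1 − r) = (0.6931 − 0.89808×1.7918)/0.10192 = -8.9877 → z₀ = 0.0001249 m
V₃ = V₁ · ln(z₃/z₀)/ln(z₁/z₀) = 17.8 × 13.3760/9.6808 = 24.5941 m/s

24.6 m/s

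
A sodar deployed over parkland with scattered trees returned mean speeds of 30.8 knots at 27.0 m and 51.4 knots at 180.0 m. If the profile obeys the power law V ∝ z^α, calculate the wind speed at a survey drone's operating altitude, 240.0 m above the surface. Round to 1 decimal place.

55.6 knots

First find α: α = ln(V₂/V₁)/ln(z₂/z₁) = ln(51.4/30.8)/ln(180.0/27.0) = 0.51212/1.89712 = 0.2699
Extrapolate from 180.0 m to 240.0 m: V₃ = 51.4 × (240.0/180.0)^0.2699 = 51.4 × 1.0808 = 55.5508 knots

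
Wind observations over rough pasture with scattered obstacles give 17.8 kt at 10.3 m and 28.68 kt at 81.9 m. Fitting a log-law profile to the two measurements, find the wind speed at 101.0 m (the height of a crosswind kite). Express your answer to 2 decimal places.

29.78 kt

Log law: V ∝ ln(z/z₀). From the pair, with r = V₁/V₂ = 0.62064,
ln z₀ = (ln z₁ − r·ln z₂)/(1 − r) = (2.3321 − 0.62064×4.4055)/0.37936 = -1.0599 → z₀ = 0.3465 m
V₃ = V₁ · ln(z₃/z₀)/ln(z₁/z₀) = 17.8 × 5.6750/3.3921 = 29.7800 kt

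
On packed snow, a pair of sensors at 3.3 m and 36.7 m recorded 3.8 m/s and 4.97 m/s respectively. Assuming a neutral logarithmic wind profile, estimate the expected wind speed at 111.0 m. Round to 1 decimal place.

Log law: V ∝ ln(z/z₀). From the pair, with r = V₁/V₂ = 0.76459,
ln z₀ = (ln z₁ − r·ln z₂)/(1 − r) = (1.1939 − 0.76459×3.6028)/0.23541 = -6.6297 → z₀ = 0.001321 m
V₃ = V₁ · ln(z₃/z₀)/ln(z₁/z₀) = 3.8 × 11.3392/7.8236 = 5.5076 m/s

5.5 m/s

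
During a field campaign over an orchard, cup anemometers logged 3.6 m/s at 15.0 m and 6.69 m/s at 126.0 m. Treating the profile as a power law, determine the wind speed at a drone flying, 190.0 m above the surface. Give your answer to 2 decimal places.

7.54 m/s

First find α: α = ln(V₂/V₁)/ln(z₂/z₁) = ln(6.69/3.6)/ln(126.0/15.0) = 0.61968/2.12823 = 0.2912
Extrapolate from 126.0 m to 190.0 m: V₃ = 6.69 × (190.0/126.0)^0.2912 = 6.69 × 1.1270 = 7.5399 m/s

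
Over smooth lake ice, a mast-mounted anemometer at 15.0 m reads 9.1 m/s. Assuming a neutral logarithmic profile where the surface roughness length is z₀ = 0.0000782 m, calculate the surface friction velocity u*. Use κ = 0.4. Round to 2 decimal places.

Log law: V(z) = (u*/κ) · ln(z/z₀) ⇒ u* = κ · V / ln(z/z₀)
u* = 0.4 × 9.1 / ln(15.0/0.0000782) = 0.4 × 9.1 / 12.1643
   = 3.6400 / 12.1643 = 0.2992 m/s

u* ≈ 0.30 m/s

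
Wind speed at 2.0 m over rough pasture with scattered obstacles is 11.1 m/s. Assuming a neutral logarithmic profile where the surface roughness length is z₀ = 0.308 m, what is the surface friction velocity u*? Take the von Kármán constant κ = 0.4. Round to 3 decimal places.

u* ≈ 2.373 m/s

Log law: V(z) = (u*/κ) · ln(z/z₀) ⇒ u* = κ · V / ln(z/z₀)
u* = 0.4 × 11.1 / ln(2.0/0.308) = 0.4 × 11.1 / 1.8708
   = 4.4400 / 1.8708 = 2.3733 m/s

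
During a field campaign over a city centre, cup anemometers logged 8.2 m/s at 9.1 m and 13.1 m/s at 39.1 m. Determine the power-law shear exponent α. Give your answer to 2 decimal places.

α ≈ 0.32

Power law: V₂/V₁ = (z₂/z₁)^α ⇒ α = ln(V₂/V₁) / ln(z₂/z₁)
α = ln(13.1/8.2) / ln(39.1/9.1) = ln(1.5976) / ln(4.2967)
  = 0.46848 / 1.45785 = 0.32135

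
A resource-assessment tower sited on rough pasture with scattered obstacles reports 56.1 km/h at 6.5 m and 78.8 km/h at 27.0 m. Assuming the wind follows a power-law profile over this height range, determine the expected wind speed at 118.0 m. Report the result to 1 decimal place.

First find α: α = ln(V₂/V₁)/ln(z₂/z₁) = ln(78.8/56.1)/ln(27.0/6.5) = 0.33978/1.42403 = 0.2386
Extrapolate from 27.0 m to 118.0 m: V₃ = 78.8 × (118.0/27.0)^0.2386 = 78.8 × 1.4218 = 112.0353 km/h

112.0 km/h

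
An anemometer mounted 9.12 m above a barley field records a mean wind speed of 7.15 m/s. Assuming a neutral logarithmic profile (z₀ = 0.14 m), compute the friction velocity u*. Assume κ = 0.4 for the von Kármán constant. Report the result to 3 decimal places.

Log law: V(z) = (u*/κ) · ln(z/z₀) ⇒ u* = κ · V / ln(z/z₀)
u* = 0.4 × 7.15 / ln(9.12/0.14) = 0.4 × 7.15 / 4.1766
   = 2.8600 / 4.1766 = 0.6848 m/s

u* ≈ 0.685 m/s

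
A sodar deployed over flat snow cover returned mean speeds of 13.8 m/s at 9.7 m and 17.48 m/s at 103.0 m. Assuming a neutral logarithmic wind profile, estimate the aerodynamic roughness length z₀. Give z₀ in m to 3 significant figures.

z₀ ≈ 0.00138 m

Log law: V(z) ∝ ln(z/z₀). With r = V₁/V₂ = 13.8/17.48 = 0.78947,
r · ln(z₂/z₀) = ln(z₁/z₀) ⇒ ln z₀ = (ln z₁ − r·ln z₂)/(1 − r)
ln z₀ = (2.27213 − 0.78947×4.63473) / 0.21053 = -6.5876
z₀ = exp(-6.5876) = 0.001377 m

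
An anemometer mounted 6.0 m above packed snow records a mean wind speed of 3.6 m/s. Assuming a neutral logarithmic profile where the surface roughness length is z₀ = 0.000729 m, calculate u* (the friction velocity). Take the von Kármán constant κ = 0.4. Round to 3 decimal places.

u* ≈ 0.160 m/s

Log law: V(z) = (u*/κ) · ln(z/z₀) ⇒ u* = κ · V / ln(z/z₀)
u* = 0.4 × 3.6 / ln(6.0/0.000729) = 0.4 × 3.6 / 9.0156
   = 1.4400 / 9.0156 = 0.1597 m/s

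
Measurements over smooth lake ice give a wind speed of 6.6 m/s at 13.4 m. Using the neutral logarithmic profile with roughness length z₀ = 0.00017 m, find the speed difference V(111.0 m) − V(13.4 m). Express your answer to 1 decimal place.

Log law: V₂ = V₁ · ln(z₂/z₀)/ln(z₁/z₀) = 6.6 × 13.3892/11.2750 = 7.8376 m/s
ΔV = 7.8376 − 6.6 = 1.2376 m/s

1.2 m/s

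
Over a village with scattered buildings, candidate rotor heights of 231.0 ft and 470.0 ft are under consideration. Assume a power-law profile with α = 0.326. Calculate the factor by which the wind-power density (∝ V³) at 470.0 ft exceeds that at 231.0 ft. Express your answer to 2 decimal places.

2.00

Speed ratio: V_B/V_A = (z_B/z_A)^α = (470.0/231.0)^0.326 = (2.0346)^0.326 = 1.26057
Power-density ratio: P_B/P_A = (V_B/V_A)³ = (1.26057)³ = 2.00308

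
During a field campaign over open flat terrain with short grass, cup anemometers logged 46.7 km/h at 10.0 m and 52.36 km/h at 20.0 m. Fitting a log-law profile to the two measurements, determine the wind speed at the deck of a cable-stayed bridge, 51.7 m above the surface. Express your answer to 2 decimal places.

Log law: V ∝ ln(z/z₀). From the pair, with r = V₁/V₂ = 0.89190,
ln z₀ = (ln z₁ − r·ln z₂)/(1 − r) = (2.3026 − 0.89190×2.9957)/0.10810 = -3.4165 → z₀ = 0.03283 m
V₃ = V₁ · ln(z₃/z₀)/ln(z₁/z₀) = 46.7 × 7.3619/5.7191 = 60.1151 km/h

60.12 km/h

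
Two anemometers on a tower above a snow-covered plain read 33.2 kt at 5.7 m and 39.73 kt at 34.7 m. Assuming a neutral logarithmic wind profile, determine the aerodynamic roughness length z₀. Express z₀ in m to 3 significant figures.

z₀ ≈ 0.000586 m

Log law: V(z) ∝ ln(z/z₀). With r = V₁/V₂ = 33.2/39.73 = 0.83564,
r · ln(z₂/z₀) = ln(z₁/z₀) ⇒ ln z₀ = (ln z₁ − r·ln z₂)/(1 − r)
ln z₀ = (1.74047 − 0.83564×3.54674) / 0.16436 = -7.4430
z₀ = exp(-7.4430) = 0.0005855 m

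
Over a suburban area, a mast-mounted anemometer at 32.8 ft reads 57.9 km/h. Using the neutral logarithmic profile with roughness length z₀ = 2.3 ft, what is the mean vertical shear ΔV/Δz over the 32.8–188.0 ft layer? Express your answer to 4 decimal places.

0.2451 km/h/ft

Log law: V₂ = V₁ · ln(z₂/z₀)/ln(z₁/z₀) = 57.9 × 4.4035/2.6575 = 95.9408 km/h
ΔV/Δz = (95.9408 − 57.9)/(188.0 − 32.8) = 38.0408/155.2000 = 0.24511 km/h/ft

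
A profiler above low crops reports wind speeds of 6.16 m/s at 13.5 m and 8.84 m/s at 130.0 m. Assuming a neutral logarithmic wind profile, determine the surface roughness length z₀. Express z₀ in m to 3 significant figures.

Log law: V(z) ∝ ln(z/z₀). With r = V₁/V₂ = 6.16/8.84 = 0.69683,
r · ln(z₂/z₀) = ln(z₁/z₀) ⇒ ln z₀ = (ln z₁ − r·ln z₂)/(1 − r)
ln z₀ = (2.60269 − 0.69683×4.86753) / 0.30317 = -2.6031
z₀ = exp(-2.6031) = 0.07405 m

z₀ ≈ 0.0740 m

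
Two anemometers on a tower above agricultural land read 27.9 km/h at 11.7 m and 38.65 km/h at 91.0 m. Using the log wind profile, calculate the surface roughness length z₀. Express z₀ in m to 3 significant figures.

z₀ ≈ 0.0570 m

Log law: V(z) ∝ ln(z/z₀). With r = V₁/V₂ = 27.9/38.65 = 0.72186,
r · ln(z₂/z₀) = ln(z₁/z₀) ⇒ ln z₀ = (ln z₁ − r·ln z₂)/(1 − r)
ln z₀ = (2.45959 − 0.72186×4.51086) / 0.27814 = -2.8642
z₀ = exp(-2.8642) = 0.05703 m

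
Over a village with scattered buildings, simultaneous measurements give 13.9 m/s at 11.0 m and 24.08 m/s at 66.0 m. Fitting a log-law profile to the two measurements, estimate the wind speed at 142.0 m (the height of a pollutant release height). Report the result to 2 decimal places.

Log law: V ∝ ln(z/z₀). From the pair, with r = V₁/V₂ = 0.57724,
ln z₀ = (ln z₁ − r·ln z₂)/(1 − r) = (2.3979 − 0.57724×4.1897)/0.42276 = -0.0486 → z₀ = 0.9525 m
V₃ = V₁ · ln(z₃/z₀)/ln(z₁/z₀) = 13.9 × 5.0044/2.4465 = 28.4331 m/s

28.43 m/s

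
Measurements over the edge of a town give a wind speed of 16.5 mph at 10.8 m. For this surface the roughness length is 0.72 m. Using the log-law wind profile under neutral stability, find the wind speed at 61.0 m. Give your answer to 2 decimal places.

Log law: V(z) ∝ ln(z/z₀), so V₂/V₁ = ln(z₂/z₀) / ln(z₁/z₀).
ln(61.0/0.72) = 4.4394, ln(10.8/0.72) = 2.7081
V₂ = 16.5 × 4.4394/2.7081 = 16.5 × 1.6393 = 27.0489 mph

27.05 mph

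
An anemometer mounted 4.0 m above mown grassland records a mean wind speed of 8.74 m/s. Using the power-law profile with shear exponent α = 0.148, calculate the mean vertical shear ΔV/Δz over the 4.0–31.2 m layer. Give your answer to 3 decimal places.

Power law: V₂ = V₁ · (z₂/z₁)^α = 8.74 × (7.8000)^0.148 = 11.8452 m/s
ΔV/Δz = (11.8452 − 8.74)/(31.2 − 4.0) = 3.1052/27.2000 = 0.11416 m/s/m

0.114 m/s/m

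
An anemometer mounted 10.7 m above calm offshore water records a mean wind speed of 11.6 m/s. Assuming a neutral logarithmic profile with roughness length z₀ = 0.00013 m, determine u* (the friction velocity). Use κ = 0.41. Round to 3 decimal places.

u* ≈ 0.420 m/s

Log law: V(z) = (u*/κ) · ln(z/z₀) ⇒ u* = κ · V / ln(z/z₀)
u* = 0.41 × 11.6 / ln(10.7/0.00013) = 0.41 × 11.6 / 11.3182
   = 4.7560 / 11.3182 = 0.4202 m/s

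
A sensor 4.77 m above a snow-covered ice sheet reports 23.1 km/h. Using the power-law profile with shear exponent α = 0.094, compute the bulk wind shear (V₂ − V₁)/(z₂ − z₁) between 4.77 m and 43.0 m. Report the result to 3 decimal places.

0.139 km/h/m

Power law: V₂ = V₁ · (z₂/z₁)^α = 23.1 × (9.0147)^0.094 = 28.4039 km/h
ΔV/Δz = (28.4039 − 23.1)/(43.0 − 4.77) = 5.3039/38.2300 = 0.13874 km/h/m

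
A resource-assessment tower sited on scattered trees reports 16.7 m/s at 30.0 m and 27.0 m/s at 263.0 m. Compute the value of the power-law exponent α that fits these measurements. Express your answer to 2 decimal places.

Power law: V₂/V₁ = (z₂/z₁)^α ⇒ α = ln(V₂/V₁) / ln(z₂/z₁)
α = ln(27.0/16.7) / ln(263.0/30.0) = ln(1.6168) / ln(8.7667)
  = 0.48043 / 2.17096 = 0.22130

α ≈ 0.22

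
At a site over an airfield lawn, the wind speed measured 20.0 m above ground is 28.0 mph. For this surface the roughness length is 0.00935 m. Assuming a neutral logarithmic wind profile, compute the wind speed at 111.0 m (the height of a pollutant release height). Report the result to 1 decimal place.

34.3 mph

Log law: V(z) ∝ ln(z/z₀), so V₂/V₁ = ln(z₂/z₀) / ln(z₁/z₀).
ln(111.0/0.00935) = 9.3819, ln(20.0/0.00935) = 7.6681
V₂ = 28.0 × 9.3819/7.6681 = 28.0 × 1.2235 = 34.2579 mph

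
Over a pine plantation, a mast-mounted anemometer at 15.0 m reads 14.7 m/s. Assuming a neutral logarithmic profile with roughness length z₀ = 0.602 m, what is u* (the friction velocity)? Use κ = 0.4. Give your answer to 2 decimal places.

Log law: V(z) = (u*/κ) · ln(z/z₀) ⇒ u* = κ · V / ln(z/z₀)
u* = 0.4 × 14.7 / ln(15.0/0.602) = 0.4 × 14.7 / 3.2155
   = 5.8800 / 3.2155 = 1.8286 m/s

u* ≈ 1.83 m/s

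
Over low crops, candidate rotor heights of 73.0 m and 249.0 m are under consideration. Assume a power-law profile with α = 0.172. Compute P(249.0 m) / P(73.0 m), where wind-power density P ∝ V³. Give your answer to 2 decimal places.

1.88

Speed ratio: V_B/V_A = (z_B/z_A)^α = (249.0/73.0)^0.172 = (3.4110)^0.172 = 1.23497
Power-density ratio: P_B/P_A = (V_B/V_A)³ = (1.23497)³ = 1.88349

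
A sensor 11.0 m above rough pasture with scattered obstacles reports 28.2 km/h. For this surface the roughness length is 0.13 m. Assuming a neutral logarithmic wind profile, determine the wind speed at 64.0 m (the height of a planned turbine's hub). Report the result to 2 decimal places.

39.39 km/h

Log law: V(z) ∝ ln(z/z₀), so V₂/V₁ = ln(z₂/z₀) / ln(z₁/z₀).
ln(64.0/0.13) = 6.1991, ln(11.0/0.13) = 4.4381
V₂ = 28.2 × 6.1991/4.4381 = 28.2 × 1.3968 = 39.3894 km/h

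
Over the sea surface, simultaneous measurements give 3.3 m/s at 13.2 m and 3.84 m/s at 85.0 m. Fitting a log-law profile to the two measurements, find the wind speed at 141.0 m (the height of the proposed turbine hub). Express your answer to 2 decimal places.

Log law: V ∝ ln(z/z₀). From the pair, with r = V₁/V₂ = 0.85938,
ln z₀ = (ln z₁ − r·ln z₂)/(1 − r) = (2.5802 − 0.85938×4.4427)/0.14062 = -8.8013 → z₀ = 0.0001505 m
V₃ = V₁ · ln(z₃/z₀)/ln(z₁/z₀) = 3.3 × 13.7501/11.3815 = 3.9867 m/s

3.99 m/s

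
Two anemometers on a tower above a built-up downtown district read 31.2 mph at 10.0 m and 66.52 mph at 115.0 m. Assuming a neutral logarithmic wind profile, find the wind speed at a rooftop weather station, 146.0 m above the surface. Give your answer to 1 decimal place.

70.0 mph

Log law: V ∝ ln(z/z₀). From the pair, with r = V₁/V₂ = 0.46903,
ln z₀ = (ln z₁ − r·ln z₂)/(1 − r) = (2.3026 − 0.46903×4.7449)/0.53097 = 0.1451 → z₀ = 1.156 m
V₃ = V₁ · ln(z₃/z₀)/ln(z₁/z₀) = 31.2 × 4.8385/2.1575 = 69.9716 mph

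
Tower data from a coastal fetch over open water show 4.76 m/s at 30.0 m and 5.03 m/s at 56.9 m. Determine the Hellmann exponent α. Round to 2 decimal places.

α ≈ 0.09

Power law: V₂/V₁ = (z₂/z₁)^α ⇒ α = ln(V₂/V₁) / ln(z₂/z₁)
α = ln(5.03/4.76) / ln(56.9/30.0) = ln(1.0567) / ln(1.8967)
  = 0.05517 / 0.64010 = 0.08619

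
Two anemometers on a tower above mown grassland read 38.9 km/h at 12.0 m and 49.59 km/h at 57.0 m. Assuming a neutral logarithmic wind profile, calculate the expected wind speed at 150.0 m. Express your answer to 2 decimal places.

56.23 km/h

Log law: V ∝ ln(z/z₀). From the pair, with r = V₁/V₂ = 0.78443,
ln z₀ = (ln z₁ − r·ln z₂)/(1 − r) = (2.4849 − 0.78443×4.0431)/0.21557 = -3.1850 → z₀ = 0.04138 m
V₃ = V₁ · ln(z₃/z₀)/ln(z₁/z₀) = 38.9 × 8.1957/5.6700 = 56.2283 km/h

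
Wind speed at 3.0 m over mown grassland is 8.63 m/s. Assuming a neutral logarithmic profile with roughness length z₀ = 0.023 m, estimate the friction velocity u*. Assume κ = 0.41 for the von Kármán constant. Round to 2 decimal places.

u* ≈ 0.73 m/s

Log law: V(z) = (u*/κ) · ln(z/z₀) ⇒ u* = κ · V / ln(z/z₀)
u* = 0.41 × 8.63 / ln(3.0/0.023) = 0.41 × 8.63 / 4.8709
   = 3.5383 / 4.8709 = 0.7264 m/s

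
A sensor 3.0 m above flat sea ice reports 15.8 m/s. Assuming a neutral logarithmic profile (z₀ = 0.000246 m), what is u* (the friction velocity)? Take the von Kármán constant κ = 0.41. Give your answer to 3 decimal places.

u* ≈ 0.689 m/s

Log law: V(z) = (u*/κ) · ln(z/z₀) ⇒ u* = κ · V / ln(z/z₀)
u* = 0.41 × 15.8 / ln(3.0/0.000246) = 0.41 × 15.8 / 9.4088
   = 6.4780 / 9.4088 = 0.6885 m/s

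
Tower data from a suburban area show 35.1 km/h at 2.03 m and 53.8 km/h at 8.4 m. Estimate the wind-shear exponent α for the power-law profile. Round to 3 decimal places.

α ≈ 0.301

Power law: V₂/V₁ = (z₂/z₁)^α ⇒ α = ln(V₂/V₁) / ln(z₂/z₁)
α = ln(53.8/35.1) / ln(8.4/2.03) = ln(1.5328) / ln(4.1379)
  = 0.42707 / 1.42020 = 0.30071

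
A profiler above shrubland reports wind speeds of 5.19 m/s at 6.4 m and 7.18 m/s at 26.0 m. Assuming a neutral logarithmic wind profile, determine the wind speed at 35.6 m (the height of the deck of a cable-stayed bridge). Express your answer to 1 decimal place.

7.6 m/s

Log law: V ∝ ln(z/z₀). From the pair, with r = V₁/V₂ = 0.72284,
ln z₀ = (ln z₁ − r·ln z₂)/(1 − r) = (1.8563 − 0.72284×3.2581)/0.27716 = -1.7996 → z₀ = 0.1654 m
V₃ = V₁ · ln(z₃/z₀)/ln(z₁/z₀) = 5.19 × 5.3720/3.6559 = 7.6261 m/s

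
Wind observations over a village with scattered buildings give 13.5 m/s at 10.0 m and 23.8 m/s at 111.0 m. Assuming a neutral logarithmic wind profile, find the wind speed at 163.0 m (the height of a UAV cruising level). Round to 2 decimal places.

Log law: V ∝ ln(z/z₀). From the pair, with r = V₁/V₂ = 0.56723,
ln z₀ = (ln z₁ − r·ln z₂)/(1 − r) = (2.3026 − 0.56723×4.7095)/0.43277 = -0.8521 → z₀ = 0.4265 m
V₃ = V₁ · ln(z₃/z₀)/ln(z₁/z₀) = 13.5 × 5.9459/3.1547 = 25.4442 m/s

25.44 m/s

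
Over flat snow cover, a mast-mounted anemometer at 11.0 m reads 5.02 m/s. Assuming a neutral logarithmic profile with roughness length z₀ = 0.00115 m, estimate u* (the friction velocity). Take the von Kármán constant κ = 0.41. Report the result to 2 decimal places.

Log law: V(z) = (u*/κ) · ln(z/z₀) ⇒ u* = κ · V / ln(z/z₀)
u* = 0.41 × 5.02 / ln(11.0/0.00115) = 0.41 × 5.02 / 9.1659
   = 2.0582 / 9.1659 = 0.2245 m/s

u* ≈ 0.22 m/s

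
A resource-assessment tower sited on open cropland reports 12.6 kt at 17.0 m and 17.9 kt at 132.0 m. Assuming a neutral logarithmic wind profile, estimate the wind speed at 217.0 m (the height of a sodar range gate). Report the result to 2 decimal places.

19.19 kt

Log law: V ∝ ln(z/z₀). From the pair, with r = V₁/V₂ = 0.70391,
ln z₀ = (ln z₁ − r·ln z₂)/(1 − r) = (2.8332 − 0.70391×4.8828)/0.29609 = -2.0394 → z₀ = 0.1301 m
V₃ = V₁ · ln(z₃/z₀)/ln(z₁/z₀) = 12.6 × 7.4193/4.8726 = 19.1854 kt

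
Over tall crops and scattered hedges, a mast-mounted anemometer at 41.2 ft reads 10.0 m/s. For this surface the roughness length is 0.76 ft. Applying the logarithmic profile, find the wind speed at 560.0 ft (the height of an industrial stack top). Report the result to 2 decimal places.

Log law: V(z) ∝ ln(z/z₀), so V₂/V₁ = ln(z₂/z₀) / ln(z₁/z₀).
ln(560.0/0.76) = 6.6024, ln(41.2/0.76) = 3.9929
V₂ = 10.0 × 6.6024/3.9929 = 10.0 × 1.6535 = 16.5354 m/s

16.54 m/s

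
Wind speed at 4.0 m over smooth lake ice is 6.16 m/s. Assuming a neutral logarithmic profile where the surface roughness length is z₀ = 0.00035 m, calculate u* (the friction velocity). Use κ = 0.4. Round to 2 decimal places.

Log law: V(z) = (u*/κ) · ln(z/z₀) ⇒ u* = κ · V / ln(z/z₀)
u* = 0.4 × 6.16 / ln(4.0/0.00035) = 0.4 × 6.16 / 9.3439
   = 2.4640 / 9.3439 = 0.2637 m/s

u* ≈ 0.26 m/s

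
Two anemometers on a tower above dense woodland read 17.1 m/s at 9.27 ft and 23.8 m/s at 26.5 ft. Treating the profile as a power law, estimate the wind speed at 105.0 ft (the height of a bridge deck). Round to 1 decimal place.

36.7 m/s

First find α: α = ln(V₂/V₁)/ln(z₂/z₁) = ln(23.8/17.1)/ln(26.5/9.27) = 0.33061/1.05036 = 0.3148
Extrapolate from 26.5 ft to 105.0 ft: V₃ = 23.8 × (105.0/26.5)^0.3148 = 23.8 × 1.5424 = 36.7099 m/s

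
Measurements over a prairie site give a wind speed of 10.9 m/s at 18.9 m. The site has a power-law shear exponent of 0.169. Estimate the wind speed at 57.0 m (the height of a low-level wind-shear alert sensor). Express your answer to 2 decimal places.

13.14 m/s

Power-law profile: V₂ = V₁ · (z₂/z₁)^α
V₂ = 10.9 × (57.0/18.9)^0.169 = 10.9 × (3.0159)^0.169
    = 10.9 × 1.2051 = 13.1355 m/s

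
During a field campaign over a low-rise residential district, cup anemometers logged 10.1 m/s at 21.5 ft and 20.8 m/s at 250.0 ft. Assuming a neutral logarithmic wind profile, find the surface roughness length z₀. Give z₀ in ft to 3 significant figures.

z₀ ≈ 2.12 ft

Log law: V(z) ∝ ln(z/z₀). With r = V₁/V₂ = 10.1/20.8 = 0.48558,
r · ln(z₂/z₀) = ln(z₁/z₀) ⇒ ln z₀ = (ln z₁ − r·ln z₂)/(1 − r)
ln z₀ = (3.06805 − 0.48558×5.52146) / 0.51442 = 0.7522
z₀ = exp(0.7522) = 2.122 ft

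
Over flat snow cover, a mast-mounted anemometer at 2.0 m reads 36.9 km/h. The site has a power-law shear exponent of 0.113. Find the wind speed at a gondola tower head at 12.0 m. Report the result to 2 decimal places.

Power-law profile: V₂ = V₁ · (z₂/z₁)^α
V₂ = 36.9 × (12.0/2.0)^0.113 = 36.9 × (6.0000)^0.113
    = 36.9 × 1.2244 = 45.1812 km/h

45.18 km/h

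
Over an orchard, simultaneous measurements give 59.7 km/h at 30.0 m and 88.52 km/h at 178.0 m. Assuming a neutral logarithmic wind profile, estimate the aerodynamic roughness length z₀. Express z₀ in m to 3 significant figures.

z₀ ≈ 0.750 m

Log law: V(z) ∝ ln(z/z₀). With r = V₁/V₂ = 59.7/88.52 = 0.67442,
r · ln(z₂/z₀) = ln(z₁/z₀) ⇒ ln z₀ = (ln z₁ − r·ln z₂)/(1 − r)
ln z₀ = (3.40120 − 0.67442×5.18178) / 0.32558 = -0.2872
z₀ = exp(-0.2872) = 0.7503 m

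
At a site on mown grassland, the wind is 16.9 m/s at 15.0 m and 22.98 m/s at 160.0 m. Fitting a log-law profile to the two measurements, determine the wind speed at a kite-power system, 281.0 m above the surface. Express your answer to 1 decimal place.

24.4 m/s

Log law: V ∝ ln(z/z₀). From the pair, with r = V₁/V₂ = 0.73542,
ln z₀ = (ln z₁ − r·ln z₂)/(1 − r) = (2.7081 − 0.73542×5.0752)/0.26458 = -3.8716 → z₀ = 0.02082 m
V₃ = V₁ · ln(z₃/z₀)/ln(z₁/z₀) = 16.9 × 9.5100/6.5797 = 24.4265 m/s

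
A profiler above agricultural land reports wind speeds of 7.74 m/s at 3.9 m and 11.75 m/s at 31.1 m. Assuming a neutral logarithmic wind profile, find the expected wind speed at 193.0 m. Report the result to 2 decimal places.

15.28 m/s

Log law: V ∝ ln(z/z₀). From the pair, with r = V₁/V₂ = 0.65872,
ln z₀ = (ln z₁ − r·ln z₂)/(1 − r) = (1.3610 − 0.65872×3.4372)/0.34128 = -2.6465 → z₀ = 0.07090 m
V₃ = V₁ · ln(z₃/z₀)/ln(z₁/z₀) = 7.74 × 7.9092/4.0075 = 15.2757 m/s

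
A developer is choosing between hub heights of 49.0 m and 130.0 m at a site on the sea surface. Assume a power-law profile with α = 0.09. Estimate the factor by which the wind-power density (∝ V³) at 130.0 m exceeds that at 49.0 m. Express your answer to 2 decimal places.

1.30

Speed ratio: V_B/V_A = (z_B/z_A)^α = (130.0/49.0)^0.09 = (2.6531)^0.09 = 1.09179
Power-density ratio: P_B/P_A = (V_B/V_A)³ = (1.09179)³ = 1.30140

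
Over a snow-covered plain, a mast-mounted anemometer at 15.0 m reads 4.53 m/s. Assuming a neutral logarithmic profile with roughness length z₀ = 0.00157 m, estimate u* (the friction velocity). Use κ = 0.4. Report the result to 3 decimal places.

u* ≈ 0.198 m/s

Log law: V(z) = (u*/κ) · ln(z/z₀) ⇒ u* = κ · V / ln(z/z₀)
u* = 0.4 × 4.53 / ln(15.0/0.00157) = 0.4 × 4.53 / 9.1647
   = 1.8120 / 9.1647 = 0.1977 m/s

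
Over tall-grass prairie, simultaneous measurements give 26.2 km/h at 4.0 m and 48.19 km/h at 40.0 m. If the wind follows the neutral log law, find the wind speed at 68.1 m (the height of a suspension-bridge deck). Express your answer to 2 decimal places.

53.27 km/h

Log law: V ∝ ln(z/z₀). From the pair, with r = V₁/V₂ = 0.54368,
ln z₀ = (ln z₁ − r·ln z₂)/(1 − r) = (1.3863 − 0.54368×3.6889)/0.45632 = -1.3571 → z₀ = 0.2574 m
V₃ = V₁ · ln(z₃/z₀)/ln(z₁/z₀) = 26.2 × 5.5781/2.7434 = 53.2716 km/h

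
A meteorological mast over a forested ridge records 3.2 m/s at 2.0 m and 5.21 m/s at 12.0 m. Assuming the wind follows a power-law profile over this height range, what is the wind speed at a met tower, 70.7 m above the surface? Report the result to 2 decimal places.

8.44 m/s

First find α: α = ln(V₂/V₁)/ln(z₂/z₁) = ln(5.21/3.2)/ln(12.0/2.0) = 0.48743/1.79176 = 0.2720
Extrapolate from 12.0 m to 70.7 m: V₃ = 5.21 × (70.7/12.0)^0.2720 = 5.21 × 1.6201 = 8.4406 m/s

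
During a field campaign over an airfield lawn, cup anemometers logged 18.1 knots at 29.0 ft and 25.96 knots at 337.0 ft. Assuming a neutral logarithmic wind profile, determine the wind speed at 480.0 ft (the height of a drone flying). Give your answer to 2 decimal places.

Log law: V ∝ ln(z/z₀). From the pair, with r = V₁/V₂ = 0.69723,
ln z₀ = (ln z₁ − r·ln z₂)/(1 − r) = (3.3673 − 0.69723×5.8201)/0.30277 = -2.2810 → z₀ = 0.1022 ft
V₃ = V₁ · ln(z₃/z₀)/ln(z₁/z₀) = 18.1 × 8.4548/5.6483 = 27.0934 knots

27.09 knots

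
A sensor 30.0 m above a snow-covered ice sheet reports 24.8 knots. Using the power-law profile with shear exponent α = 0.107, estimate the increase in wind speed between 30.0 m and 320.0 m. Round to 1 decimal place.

Power law: V₂ = V₁ · (z₂/z₁)^α = 24.8 × (10.6667)^0.107 = 31.9485 knots
ΔV = 31.9485 − 24.8 = 7.1485 knots

7.1 knots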